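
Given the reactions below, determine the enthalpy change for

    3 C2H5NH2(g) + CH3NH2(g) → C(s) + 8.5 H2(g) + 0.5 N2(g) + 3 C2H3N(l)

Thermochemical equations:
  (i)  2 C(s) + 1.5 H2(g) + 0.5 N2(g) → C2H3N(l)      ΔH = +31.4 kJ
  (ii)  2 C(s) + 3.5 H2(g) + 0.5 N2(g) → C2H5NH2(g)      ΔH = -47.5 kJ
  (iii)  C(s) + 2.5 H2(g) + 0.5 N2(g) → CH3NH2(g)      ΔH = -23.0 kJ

(i) × 3 (scale by 3 for the 3 C2H3N(l)): (3)·(+31.4) = +94.2 kJ
(ii) reversed and × 3 (reverse to put C2H5NH2(g) on the reactant side; ×3 to match 3 C2H5NH2(g) in the target): (-3)·(-47.5) = +142.5 kJ
(iii) reversed (CH3NH2(g) must end up as a reactant): +23.0 kJ
Since enthalpy is a state function, ΔH = (3)·(+31.4) + (-3)·(-47.5) + (-1)·(-23.0) = 259.7 kJ

ΔH = 259.7 kJ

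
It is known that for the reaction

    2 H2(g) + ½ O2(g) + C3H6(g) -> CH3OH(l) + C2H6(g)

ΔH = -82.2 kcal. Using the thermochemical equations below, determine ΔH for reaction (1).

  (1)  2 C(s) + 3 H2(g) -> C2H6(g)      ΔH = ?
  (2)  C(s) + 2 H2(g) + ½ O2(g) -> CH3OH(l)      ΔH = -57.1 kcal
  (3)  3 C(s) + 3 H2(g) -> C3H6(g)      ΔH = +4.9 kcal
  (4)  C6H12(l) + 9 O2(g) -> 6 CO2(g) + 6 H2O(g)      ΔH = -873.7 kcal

(1) as written: contributes x
(2) as written: -57.1 kcal
(3) reversed: -4.9 kcal
(4): not needed.
-82.2 = (-57.1) + (-4.9) + x
x = (-82.2 − (-62.0)) / (1) = -20.2 kcal

ΔH = -20.2 kcal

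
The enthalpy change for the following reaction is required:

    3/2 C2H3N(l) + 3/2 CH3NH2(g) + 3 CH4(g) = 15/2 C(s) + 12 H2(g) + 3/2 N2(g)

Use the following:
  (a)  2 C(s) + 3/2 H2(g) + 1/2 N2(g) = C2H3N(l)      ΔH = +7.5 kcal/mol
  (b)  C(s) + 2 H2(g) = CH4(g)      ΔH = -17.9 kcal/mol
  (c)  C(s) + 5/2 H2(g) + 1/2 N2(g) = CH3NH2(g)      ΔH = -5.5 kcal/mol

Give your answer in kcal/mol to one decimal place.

ΔH = 50.7 kcal/mol

(a) reversed and × 3/2 (reverse to put C2H3N(l) on the reactant side; scale by 3/2 for the 3/2 C2H3N(l)): (-3/2)·(+7.5) = -11.25 kcal/mol
(b) reversed and × 3 (CH4(g) must end up as a reactant; scale by 3 for the 3 CH4(g)): (-3)·(-17.9) = +53.7 kcal/mol
(c) reversed and × 3/2 (CH3NH2(g) must end up as a reactant; ×3/2 to match 3/2 CH3NH2(g) in the target): (-3/2)·(-5.5) = +8.25 kcal/mol
Combining the equations, ΔH = (-11.25) + (+53.7) + (+8.25) = 50.7 kcal/mol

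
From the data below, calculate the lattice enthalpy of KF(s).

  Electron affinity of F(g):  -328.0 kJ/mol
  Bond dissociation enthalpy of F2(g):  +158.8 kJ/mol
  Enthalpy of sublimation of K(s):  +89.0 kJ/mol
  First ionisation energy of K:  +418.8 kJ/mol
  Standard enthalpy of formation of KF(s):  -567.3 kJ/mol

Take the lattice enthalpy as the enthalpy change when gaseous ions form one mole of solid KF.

ΔHf° = 1·ΔHsub + 1·(ΣIE) + 1/2·D(F2) + 1·EA + U
-567.3 = 1·(+89.0) + 1·(+418.8) + 1/2·(+158.8) + 1·(-328.0) + U
U = -567.3 − (+259.2) = -826.5 kJ/mol

U = -826.5 kJ/mol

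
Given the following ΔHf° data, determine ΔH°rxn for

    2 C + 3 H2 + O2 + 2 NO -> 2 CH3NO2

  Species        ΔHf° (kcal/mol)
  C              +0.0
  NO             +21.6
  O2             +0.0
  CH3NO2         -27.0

ΔH°rxn = -97.2 kcal/mol

ΔH°rxn = Σ nΔHf°(products) − Σ nΔHf°(reactants).
Products: 2·(-27.0) = -54.0
Reactants: 2·(+0.0) + 3·(+0.0) + 1·(+0.0) + 2·(+21.6) = +43.2
ΔH°rxn = (-54.0) − (+43.2) = -97.2 kcal/mol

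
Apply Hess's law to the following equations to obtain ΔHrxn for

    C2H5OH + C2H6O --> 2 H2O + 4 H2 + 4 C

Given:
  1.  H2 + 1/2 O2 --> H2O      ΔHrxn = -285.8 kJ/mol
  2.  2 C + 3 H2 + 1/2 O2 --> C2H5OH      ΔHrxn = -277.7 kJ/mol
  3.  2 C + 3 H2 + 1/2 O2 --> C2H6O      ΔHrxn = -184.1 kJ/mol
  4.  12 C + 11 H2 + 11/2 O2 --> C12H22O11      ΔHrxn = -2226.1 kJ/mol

ΔHrxn = -109.8 kJ/mol

eq. 1 × 2: (2)·(-285.8) = -571.6 kJ/mol
eq. 2 reversed: +277.7 kJ/mol
eq. 3 reversed: +184.1 kJ/mol
eq. 4: not needed.
Combining the equations, ΔHrxn = (-571.6) + (+277.7) + (+184.1) = -109.8 kJ/mol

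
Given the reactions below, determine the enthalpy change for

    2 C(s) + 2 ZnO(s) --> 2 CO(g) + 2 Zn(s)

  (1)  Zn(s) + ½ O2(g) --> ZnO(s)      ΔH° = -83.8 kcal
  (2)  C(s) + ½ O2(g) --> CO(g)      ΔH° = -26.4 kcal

(1) reversed and × 2 (reverse to put ZnO(s) on the reactant side; scale by 2 for the 2 ZnO(s)): (-2)·(-83.8) = +167.6 kcal
(2) × 2 (×2 to match 2 CO(g) in the target): (2)·(-26.4) = -52.8 kcal
ΔH° = (-2)·(-83.8) + (2)·(-26.4) = 114.8 kcal

ΔH° = 114.8 kcal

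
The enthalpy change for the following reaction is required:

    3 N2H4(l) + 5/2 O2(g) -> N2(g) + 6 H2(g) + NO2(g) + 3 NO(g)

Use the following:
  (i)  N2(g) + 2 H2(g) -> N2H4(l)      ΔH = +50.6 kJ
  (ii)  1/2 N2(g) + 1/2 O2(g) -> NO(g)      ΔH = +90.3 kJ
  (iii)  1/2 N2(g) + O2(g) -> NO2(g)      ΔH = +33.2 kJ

(i) reversed and × 3 (N2H4(l) must end up as a reactant; ×3 to match 3 N2H4(l) in the target): (-3)·(+50.6) = -151.8 kJ
(ii) × 3 (scale by 3 for the 3 NO(g)): (3)·(+90.3) = +270.9 kJ
(iii) as written (NO2(g) already on the product side): +33.2 kJ
By Hess's law, ΔH = (-3)·(+50.6) + (3)·(+90.3) + (1)·(+33.2) = 152.3 kJ

ΔH = 152.3 kJ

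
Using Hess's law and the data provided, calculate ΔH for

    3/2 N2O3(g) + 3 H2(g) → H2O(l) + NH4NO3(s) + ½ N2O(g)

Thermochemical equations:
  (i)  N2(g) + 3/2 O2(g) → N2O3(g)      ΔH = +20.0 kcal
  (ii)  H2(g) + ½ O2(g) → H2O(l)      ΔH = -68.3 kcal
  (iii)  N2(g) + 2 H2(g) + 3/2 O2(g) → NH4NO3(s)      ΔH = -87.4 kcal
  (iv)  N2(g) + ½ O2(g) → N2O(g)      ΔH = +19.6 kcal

ΔH = -175.9 kcal

(i) reversed and × 3/2 (N2O3(g) must end up as a reactant; scale by 3/2 for the 3/2 N2O3(g)): (-3/2)·(+20.0) = -30.0 kcal
(ii) as written (H2O(l) already on the product side): -68.3 kcal
(iii) as written (NH4NO3(s) already on the product side): -87.4 kcal
(iv) × 1/2 (×1/2 to match 1/2 N2O(g) in the target): (1/2)·(+19.6) = +9.8 kcal
By Hess's law, ΔH = (-3/2)·(+20.0) + (1)·(-68.3) + (1)·(-87.4) + (1/2)·(+19.6) = -175.9 kcal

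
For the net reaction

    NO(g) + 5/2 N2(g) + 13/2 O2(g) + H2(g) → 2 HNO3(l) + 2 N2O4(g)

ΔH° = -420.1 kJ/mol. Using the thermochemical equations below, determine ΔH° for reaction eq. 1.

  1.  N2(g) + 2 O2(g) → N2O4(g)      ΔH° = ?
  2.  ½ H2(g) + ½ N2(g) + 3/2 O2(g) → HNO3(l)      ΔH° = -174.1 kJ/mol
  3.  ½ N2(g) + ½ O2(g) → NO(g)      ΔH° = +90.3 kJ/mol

eq. 1 × 2: contributes 2·x
eq. 2 × 2: (2)·(-174.1) = -348.2 kJ/mol
eq. 3 reversed: -90.3 kJ/mol
-420.1 = (-348.2) + (-90.3) + 2·x
x = (-420.1 − (-438.5)) / (2) = 9.2 kJ/mol

ΔH° = 9.2 kJ/mol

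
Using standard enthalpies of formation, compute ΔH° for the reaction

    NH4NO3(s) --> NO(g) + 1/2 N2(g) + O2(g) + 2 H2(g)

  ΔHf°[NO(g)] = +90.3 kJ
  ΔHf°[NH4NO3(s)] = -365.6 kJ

Products: 1·(+90.3) + 1/2·(+0.0) + 1·(+0.0) + 2·(+0.0) = +90.3
Reactants: 1·(-365.6) = -365.6
ΔH° = (+90.3) − (-365.6) = 455.9 kJ

ΔH° = 455.9 kJ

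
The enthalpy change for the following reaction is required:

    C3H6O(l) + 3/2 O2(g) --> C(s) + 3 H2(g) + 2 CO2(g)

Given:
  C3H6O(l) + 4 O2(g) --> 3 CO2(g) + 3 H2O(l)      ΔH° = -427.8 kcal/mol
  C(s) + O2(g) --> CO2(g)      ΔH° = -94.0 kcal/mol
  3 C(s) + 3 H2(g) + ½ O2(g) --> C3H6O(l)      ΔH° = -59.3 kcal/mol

equation 1: not needed (H2O(l) appears nowhere else).
equation 2 × 2: (2)·(-94.0) = -188.0 kcal/mol
equation 3 reversed (reverse to put H2(g) on the product side): +59.3 kcal/mol
Summing the manipulated equations, ΔH° = (2)·(-94.0) + (-1)·(-59.3) = -128.7 kcal/mol

ΔH° = -128.7 kcal/mol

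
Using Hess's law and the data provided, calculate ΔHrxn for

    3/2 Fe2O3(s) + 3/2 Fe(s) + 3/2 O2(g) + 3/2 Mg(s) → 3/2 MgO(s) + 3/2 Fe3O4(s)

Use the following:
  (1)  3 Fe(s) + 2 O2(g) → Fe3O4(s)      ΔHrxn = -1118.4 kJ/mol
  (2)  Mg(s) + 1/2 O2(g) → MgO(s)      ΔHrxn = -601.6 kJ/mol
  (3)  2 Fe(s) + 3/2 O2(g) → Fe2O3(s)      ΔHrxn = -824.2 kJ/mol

(1) × 3/2: (3/2)·(-1118.4) = -1677.6 kJ/mol
(2) × 3/2: (3/2)·(-601.6) = -902.4 kJ/mol
(3) reversed and × 3/2: (-3/2)·(-824.2) = +1236.3 kJ/mol
ΔHrxn = (3/2)·(-1118.4) + (3/2)·(-601.6) + (-3/2)·(-824.2) = -1343.7 kJ/mol

ΔHrxn = -1343.7 kJ/mol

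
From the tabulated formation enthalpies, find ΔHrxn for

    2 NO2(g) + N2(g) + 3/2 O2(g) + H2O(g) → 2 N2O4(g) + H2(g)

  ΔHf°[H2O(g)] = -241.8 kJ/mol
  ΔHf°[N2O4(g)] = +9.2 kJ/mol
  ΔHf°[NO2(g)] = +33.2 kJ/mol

ΔHrxn = 193.8 kJ/mol

Products: 2·(+9.2) + 1·(+0.0) = +18.4
Reactants: 2·(+33.2) + 1·(+0.0) + 3/2·(+0.0) + 1·(-241.8) = -175.4
ΔHrxn = (+18.4) − (-175.4) = 193.8 kJ/mol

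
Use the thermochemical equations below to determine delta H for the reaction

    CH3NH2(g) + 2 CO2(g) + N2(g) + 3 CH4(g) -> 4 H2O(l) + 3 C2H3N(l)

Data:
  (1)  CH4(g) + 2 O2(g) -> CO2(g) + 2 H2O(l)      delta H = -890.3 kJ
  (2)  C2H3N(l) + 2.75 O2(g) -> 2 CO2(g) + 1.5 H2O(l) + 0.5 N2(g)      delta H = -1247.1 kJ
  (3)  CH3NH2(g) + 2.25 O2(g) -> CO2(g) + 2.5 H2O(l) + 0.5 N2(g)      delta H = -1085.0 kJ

delta H = -14.6 kJ

(1) × 3 (×3 to match 3 CH4(g) in the target): (3)·(-890.3) = -2670.9 kJ
(2) reversed and × 3 (reverse to put C2H3N(l) on the product side; ×3 to match 3 C2H3N(l) in the target): (-3)·(-1247.1) = +3741.3 kJ
(3) as written (CH3NH2(g) already on the reactant side): -1085.0 kJ
delta H = (3)·(-890.3) + (-3)·(-1247.1) + (1)·(-1085.0) = -14.6 kJ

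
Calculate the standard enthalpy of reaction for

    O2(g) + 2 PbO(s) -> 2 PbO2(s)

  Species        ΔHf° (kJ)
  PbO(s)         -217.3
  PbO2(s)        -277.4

ΔH_rxn = -120.2 kJ

Products: 2·(-277.4) = -554.8
Reactants: 1·(+0.0) + 2·(-217.3) = -434.6
ΔH_rxn = (-554.8) − (-434.6) = -120.2 kJ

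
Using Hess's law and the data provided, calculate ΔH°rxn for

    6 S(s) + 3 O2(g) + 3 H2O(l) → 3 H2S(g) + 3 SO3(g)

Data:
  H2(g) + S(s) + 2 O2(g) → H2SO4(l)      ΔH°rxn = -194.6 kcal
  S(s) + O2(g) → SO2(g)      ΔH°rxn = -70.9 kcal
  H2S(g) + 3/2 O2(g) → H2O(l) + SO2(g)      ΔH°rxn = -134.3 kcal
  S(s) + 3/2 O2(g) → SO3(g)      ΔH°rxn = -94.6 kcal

equation 1: not needed (H2(g) appears nowhere else).
equation 2 × 3: (3)·(-70.9) = -212.7 kcal
equation 3 reversed and × 3 (reverse to put H2S(g) on the product side; ×3 to match 3 H2S(g) in the target): (-3)·(-134.3) = +402.9 kcal
equation 4 × 3 (scale by 3 for the 3 SO3(g)): (3)·(-94.6) = -283.8 kcal
ΔH°rxn = (3)·(-70.9) + (-3)·(-134.3) + (3)·(-94.6) = -93.6 kcal

ΔH°rxn = -93.6 kcal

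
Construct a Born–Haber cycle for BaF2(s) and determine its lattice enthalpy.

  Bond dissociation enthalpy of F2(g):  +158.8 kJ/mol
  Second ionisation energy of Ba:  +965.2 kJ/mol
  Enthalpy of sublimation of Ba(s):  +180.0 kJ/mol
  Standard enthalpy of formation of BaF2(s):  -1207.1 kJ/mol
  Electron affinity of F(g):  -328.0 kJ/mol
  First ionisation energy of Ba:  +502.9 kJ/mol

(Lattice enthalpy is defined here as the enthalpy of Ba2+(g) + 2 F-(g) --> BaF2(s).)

U = -2358.0 kJ/mol

ΔHf° = 1·ΔHsub + 1·(ΣIE) + 1·D(F2) + 2·EA + U
-1207.1 = 1·(+180.0) + 1·(+1468.1) + 1·(+158.8) + 2·(-328.0) + U
U = -1207.1 − (+1150.9) = -2358.0 kJ/mol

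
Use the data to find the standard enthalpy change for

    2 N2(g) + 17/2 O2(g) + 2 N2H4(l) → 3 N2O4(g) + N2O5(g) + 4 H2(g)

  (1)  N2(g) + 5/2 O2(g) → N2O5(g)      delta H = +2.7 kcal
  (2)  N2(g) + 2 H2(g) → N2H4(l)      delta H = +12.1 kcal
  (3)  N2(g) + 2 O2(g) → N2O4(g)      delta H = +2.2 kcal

delta H = -14.9 kcal

(1) as written: +2.7 kcal
(2) reversed and × 2: (-2)·(+12.1) = -24.2 kcal
(3) × 3: (3)·(+2.2) = +6.6 kcal
Since enthalpy is a state function, delta H = (1)·(+2.7) + (-2)·(+12.1) + (3)·(+2.2) = -14.9 kcal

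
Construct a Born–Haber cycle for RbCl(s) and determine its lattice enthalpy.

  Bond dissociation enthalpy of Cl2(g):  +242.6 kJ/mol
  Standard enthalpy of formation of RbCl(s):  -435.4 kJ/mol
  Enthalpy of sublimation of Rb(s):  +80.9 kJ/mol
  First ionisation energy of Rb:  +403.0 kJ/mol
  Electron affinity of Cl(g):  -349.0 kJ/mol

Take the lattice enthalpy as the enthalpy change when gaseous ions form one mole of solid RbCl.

U = -691.6 kJ/mol

ΔHf° = 1·ΔHsub + 1·(ΣIE) + 1/2·D(Cl2) + 1·EA + U
-435.4 = 1·(+80.9) + 1·(+403.0) + 1/2·(+242.6) + 1·(-349.0) + U
U = -435.4 − (+256.2) = -691.6 kJ/mol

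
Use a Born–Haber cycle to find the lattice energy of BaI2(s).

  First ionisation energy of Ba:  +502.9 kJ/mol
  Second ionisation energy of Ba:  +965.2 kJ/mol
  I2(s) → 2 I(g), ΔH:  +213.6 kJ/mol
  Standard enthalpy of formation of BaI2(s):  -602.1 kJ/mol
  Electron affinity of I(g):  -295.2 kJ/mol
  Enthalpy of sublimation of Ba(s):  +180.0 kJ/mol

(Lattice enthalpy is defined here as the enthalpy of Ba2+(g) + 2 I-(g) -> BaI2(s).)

ΔHf° = 1·ΔHsub + 1·(ΣIE) + 1·D(I2) + 2·EA + U
-602.1 = 1·(+180.0) + 1·(+1468.1) + 1·(+213.6) + 2·(-295.2) + U
U = -602.1 − (+1271.3) = -1873.4 kJ/mol

U = -1873.4 kJ/mol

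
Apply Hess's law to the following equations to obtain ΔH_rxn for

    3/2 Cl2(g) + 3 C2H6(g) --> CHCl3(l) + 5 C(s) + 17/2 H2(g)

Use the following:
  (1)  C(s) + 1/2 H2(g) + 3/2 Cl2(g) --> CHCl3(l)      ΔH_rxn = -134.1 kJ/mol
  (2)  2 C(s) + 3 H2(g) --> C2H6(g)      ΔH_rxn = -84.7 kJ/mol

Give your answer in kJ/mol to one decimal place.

(1) as written (CHCl3(l) already on the product side): -134.1 kJ/mol
(2) reversed and × 3 (reverse to put C2H6(g) on the reactant side; scale by 3 for the 3 C2H6(g)): (-3)·(-84.7) = +254.1 kJ/mol
By Hess's law, ΔH_rxn = (1)·(-134.1) + (-3)·(-84.7) = 120.0 kJ/mol

ΔH_rxn = 120.0 kJ/mol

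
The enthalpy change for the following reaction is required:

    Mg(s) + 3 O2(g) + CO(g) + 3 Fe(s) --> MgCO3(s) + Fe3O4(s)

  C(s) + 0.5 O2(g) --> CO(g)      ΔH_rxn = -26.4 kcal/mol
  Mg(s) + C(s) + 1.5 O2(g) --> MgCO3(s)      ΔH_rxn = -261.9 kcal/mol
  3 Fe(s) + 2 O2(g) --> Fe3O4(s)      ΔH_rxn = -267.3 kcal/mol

ΔH_rxn = -502.8 kcal/mol

equation 1 reversed (reverse to put CO(g) on the reactant side): +26.4 kcal/mol
equation 2 as written (MgCO3(s) already on the product side): -261.9 kcal/mol
equation 3 as written (Fe3O4(s) already on the product side): -267.3 kcal/mol
ΔH_rxn = (-1)·(-26.4) + (1)·(-261.9) + (1)·(-267.3) = -502.8 kcal/mol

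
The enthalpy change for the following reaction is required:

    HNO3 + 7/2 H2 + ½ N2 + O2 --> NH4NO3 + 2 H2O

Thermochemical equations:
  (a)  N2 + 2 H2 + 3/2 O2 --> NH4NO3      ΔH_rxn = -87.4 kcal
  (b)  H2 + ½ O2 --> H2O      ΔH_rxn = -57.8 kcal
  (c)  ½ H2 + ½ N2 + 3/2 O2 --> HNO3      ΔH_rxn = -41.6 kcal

(a) as written: -87.4 kcal
(b) × 2: (2)·(-57.8) = -115.6 kcal
(c) reversed: +41.6 kcal
ΔH_rxn = (-87.4) + (-115.6) + (+41.6) = -161.4 kcal

ΔH_rxn = -161.4 kcal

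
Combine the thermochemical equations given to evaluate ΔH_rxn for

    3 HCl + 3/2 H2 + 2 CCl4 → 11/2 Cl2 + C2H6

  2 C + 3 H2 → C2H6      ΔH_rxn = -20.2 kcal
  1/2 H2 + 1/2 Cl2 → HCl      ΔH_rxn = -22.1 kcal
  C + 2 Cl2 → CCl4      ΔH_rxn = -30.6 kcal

ΔH_rxn = 107.3 kcal

equation 1 as written (C2H6 already on the product side): -20.2 kcal
equation 2 reversed and × 3 (reverse to put HCl on the reactant side; scale by 3 for the 3 HCl): (-3)·(-22.1) = +66.3 kcal
equation 3 reversed and × 2 (reverse to put CCl4 on the reactant side; scale by 2 for the 2 CCl4): (-2)·(-30.6) = +61.2 kcal
Combining the equations, ΔH_rxn = (-20.2) + (+66.3) + (+61.2) = 107.3 kcal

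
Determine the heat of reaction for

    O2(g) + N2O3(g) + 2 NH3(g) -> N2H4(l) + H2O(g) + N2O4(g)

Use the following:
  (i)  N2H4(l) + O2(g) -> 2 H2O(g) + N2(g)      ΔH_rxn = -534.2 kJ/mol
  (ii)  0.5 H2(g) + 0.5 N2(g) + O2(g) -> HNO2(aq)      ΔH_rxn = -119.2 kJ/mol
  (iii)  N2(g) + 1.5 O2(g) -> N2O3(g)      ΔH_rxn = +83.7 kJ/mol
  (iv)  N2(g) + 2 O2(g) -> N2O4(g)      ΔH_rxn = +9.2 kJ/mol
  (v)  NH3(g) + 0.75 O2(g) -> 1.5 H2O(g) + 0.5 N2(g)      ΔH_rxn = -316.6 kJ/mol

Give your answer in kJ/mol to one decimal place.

(i) reversed: +534.2 kJ/mol
(ii): not needed.
(iii) reversed: -83.7 kJ/mol
(iv) as written: +9.2 kJ/mol
(v) × 2: (2)·(-316.6) = -633.2 kJ/mol
By Hess's law, ΔH_rxn = (-1)·(-534.2) + (-1)·(+83.7) + (1)·(+9.2) + (2)·(-316.6) = -173.5 kJ/mol

ΔH_rxn = -173.5 kJ/mol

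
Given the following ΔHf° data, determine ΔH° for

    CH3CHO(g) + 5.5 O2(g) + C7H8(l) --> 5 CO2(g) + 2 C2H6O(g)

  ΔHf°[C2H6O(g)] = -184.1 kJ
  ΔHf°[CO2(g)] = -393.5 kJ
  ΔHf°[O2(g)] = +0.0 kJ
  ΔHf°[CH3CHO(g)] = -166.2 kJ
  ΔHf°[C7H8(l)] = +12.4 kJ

ΔH° = -2181.9 kJ

Products: 5·(-393.5) + 2·(-184.1) = -2335.7
Reactants: 1·(-166.2) + 11/2·(+0.0) + 1·(+12.4) = -153.8
ΔH° = (-2335.7) − (-153.8) = -2181.9 kJ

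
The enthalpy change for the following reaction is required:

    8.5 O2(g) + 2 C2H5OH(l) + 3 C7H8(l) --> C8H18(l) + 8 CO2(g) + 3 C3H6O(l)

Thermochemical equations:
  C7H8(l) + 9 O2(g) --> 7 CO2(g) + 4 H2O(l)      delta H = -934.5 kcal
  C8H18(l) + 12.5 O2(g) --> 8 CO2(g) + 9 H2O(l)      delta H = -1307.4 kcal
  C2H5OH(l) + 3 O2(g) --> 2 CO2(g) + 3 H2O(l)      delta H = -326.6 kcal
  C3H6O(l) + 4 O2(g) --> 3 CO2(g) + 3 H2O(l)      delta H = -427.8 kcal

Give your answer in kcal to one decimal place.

equation 1 × 3: (3)·(-934.5) = -2803.5 kcal
equation 2 reversed: +1307.4 kcal
equation 3 × 2: (2)·(-326.6) = -653.2 kcal
equation 4 reversed and × 3: (-3)·(-427.8) = +1283.4 kcal
By Hess's law, delta H = (-2803.5) + (+1307.4) + (-653.2) + (+1283.4) = -865.9 kcal

delta H = -865.9 kcal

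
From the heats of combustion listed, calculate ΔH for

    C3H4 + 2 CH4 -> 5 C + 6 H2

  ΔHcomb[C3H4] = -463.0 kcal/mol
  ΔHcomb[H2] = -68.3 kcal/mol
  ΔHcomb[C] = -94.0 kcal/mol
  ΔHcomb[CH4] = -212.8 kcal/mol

ΔH = -8.8 kcal/mol

Using ΔH = Σ nΔHc°(reactants) − Σ nΔHc°(products):
= [1·(-463.0) + 2·(-212.8)] − [5·(-94.0) + 6·(-68.3)]
= -8.8 kcal/mol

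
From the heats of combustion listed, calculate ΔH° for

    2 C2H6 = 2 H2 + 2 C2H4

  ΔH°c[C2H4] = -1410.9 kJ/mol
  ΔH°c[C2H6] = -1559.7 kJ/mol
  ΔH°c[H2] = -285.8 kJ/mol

ΔH° = 274.0 kJ/mol

Using ΔH = Σ nΔHc°(reactants) − Σ nΔHc°(products):
= [2·(-1559.7)] − [2·(-285.8) + 2·(-1410.9)]
= 274.0 kJ/mol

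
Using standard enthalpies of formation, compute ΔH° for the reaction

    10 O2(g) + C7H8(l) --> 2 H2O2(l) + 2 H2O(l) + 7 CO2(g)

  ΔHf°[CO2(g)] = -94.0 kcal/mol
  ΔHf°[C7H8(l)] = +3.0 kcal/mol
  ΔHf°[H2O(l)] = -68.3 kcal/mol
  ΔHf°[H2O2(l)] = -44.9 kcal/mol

ΔH° = -887.4 kcal/mol

Products: 2·(-44.9) + 2·(-68.3) + 7·(-94.0) = -884.4
Reactants: 10·(+0.0) + 1·(+3.0) = +3.0
ΔH° = (-884.4) − (+3.0) = -887.4 kcal/mol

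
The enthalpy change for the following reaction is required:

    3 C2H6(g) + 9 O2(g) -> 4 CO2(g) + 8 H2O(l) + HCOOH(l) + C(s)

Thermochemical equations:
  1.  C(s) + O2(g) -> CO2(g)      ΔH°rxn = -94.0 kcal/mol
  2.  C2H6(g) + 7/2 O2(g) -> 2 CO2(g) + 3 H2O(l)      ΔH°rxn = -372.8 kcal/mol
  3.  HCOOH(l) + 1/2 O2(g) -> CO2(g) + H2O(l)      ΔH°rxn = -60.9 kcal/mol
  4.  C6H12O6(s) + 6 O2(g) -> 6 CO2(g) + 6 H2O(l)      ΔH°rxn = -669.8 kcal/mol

eq. 1 reversed (C(s) must end up as a product): +94.0 kcal/mol
eq. 2 × 3 (scale by 3 for the 3 C2H6(g)): (3)·(-372.8) = -1118.4 kcal/mol
eq. 3 reversed (HCOOH(l) must end up as a product): +60.9 kcal/mol
eq. 4: not needed (C6H12O6(s) appears nowhere else).
ΔH°rxn = (-1)·(-94.0) + (3)·(-372.8) + (-1)·(-60.9) = -963.5 kcal/mol

ΔH°rxn = -963.5 kcal/mol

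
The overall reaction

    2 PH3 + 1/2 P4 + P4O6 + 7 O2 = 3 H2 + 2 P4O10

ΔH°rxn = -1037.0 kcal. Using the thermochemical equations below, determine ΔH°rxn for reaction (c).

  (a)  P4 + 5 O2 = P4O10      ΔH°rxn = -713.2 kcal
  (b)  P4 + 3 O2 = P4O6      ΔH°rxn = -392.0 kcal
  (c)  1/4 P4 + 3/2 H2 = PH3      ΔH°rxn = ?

ΔH°rxn = 1.3 kcal

(a) × 2: (2)·(-713.2) = -1426.4 kcal
(b) reversed: +392.0 kcal
(c) reversed and × 2: contributes −2·x
-1037.0 = (-1426.4) + (+392.0) − 2·x
x = (-1037.0 − (-1034.4)) / (-2) = 1.3 kcal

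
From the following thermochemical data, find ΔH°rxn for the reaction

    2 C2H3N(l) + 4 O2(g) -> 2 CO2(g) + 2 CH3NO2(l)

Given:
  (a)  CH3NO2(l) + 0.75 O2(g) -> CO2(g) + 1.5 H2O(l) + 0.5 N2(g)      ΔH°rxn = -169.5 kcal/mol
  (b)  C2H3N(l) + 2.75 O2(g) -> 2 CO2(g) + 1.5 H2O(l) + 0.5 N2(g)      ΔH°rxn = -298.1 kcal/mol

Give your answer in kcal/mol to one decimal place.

(a) reversed and × 2: (-2)·(-169.5) = +339.0 kcal/mol
(b) × 2: (2)·(-298.1) = -596.2 kcal/mol
By Hess's law, ΔH°rxn = (-2)·(-169.5) + (2)·(-298.1) = -257.2 kcal/mol

ΔH°rxn = -257.2 kcal/mol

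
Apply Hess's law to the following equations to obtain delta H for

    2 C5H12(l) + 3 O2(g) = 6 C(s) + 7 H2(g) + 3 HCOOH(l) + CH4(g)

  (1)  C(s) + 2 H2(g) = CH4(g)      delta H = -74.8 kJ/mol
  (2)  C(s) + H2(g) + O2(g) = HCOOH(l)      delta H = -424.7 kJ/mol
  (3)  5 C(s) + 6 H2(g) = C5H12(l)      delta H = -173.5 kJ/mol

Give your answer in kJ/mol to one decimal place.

delta H = -1001.9 kJ/mol

(1) as written (CH4(g) already on the product side): -74.8 kJ/mol
(2) × 3 (×3 to match 3 HCOOH(l) in the target): (3)·(-424.7) = -1274.1 kJ/mol
(3) reversed and × 2 (reverse to put C5H12(l) on the reactant side; ×2 to match 2 C5H12(l) in the target): (-2)·(-173.5) = +347.0 kJ/mol
delta H = (-74.8) + (-1274.1) + (+347.0) = -1001.9 kJ/mol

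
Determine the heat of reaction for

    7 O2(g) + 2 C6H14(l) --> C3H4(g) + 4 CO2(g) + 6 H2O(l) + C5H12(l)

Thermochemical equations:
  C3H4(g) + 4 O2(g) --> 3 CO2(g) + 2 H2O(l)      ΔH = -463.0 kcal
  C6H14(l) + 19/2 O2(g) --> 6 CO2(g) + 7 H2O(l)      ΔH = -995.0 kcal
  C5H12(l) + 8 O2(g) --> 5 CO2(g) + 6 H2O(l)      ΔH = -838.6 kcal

ΔH = -688.4 kcal

equation 1 reversed: +463.0 kcal
equation 2 × 2: (2)·(-995.0) = -1990.0 kcal
equation 3 reversed: +838.6 kcal
Since enthalpy is a state function, ΔH = (+463.0) + (-1990.0) + (+838.6) = -688.4 kcal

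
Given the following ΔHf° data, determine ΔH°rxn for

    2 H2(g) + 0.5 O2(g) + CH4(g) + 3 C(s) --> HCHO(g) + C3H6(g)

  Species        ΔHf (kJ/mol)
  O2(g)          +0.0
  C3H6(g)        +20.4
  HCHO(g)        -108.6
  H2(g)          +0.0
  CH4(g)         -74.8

ΔH°rxn = Σ nΔHf°(products) − Σ nΔHf°(reactants).
Products: 1·(-108.6) + 1·(+20.4) = -88.2
Reactants: 2·(+0.0) + 1/2·(+0.0) + 1·(-74.8) + 3·(+0.0) = -74.8
ΔH°rxn = (-88.2) − (-74.8) = -13.4 kJ/mol

ΔH°rxn = -13.4 kJ/mol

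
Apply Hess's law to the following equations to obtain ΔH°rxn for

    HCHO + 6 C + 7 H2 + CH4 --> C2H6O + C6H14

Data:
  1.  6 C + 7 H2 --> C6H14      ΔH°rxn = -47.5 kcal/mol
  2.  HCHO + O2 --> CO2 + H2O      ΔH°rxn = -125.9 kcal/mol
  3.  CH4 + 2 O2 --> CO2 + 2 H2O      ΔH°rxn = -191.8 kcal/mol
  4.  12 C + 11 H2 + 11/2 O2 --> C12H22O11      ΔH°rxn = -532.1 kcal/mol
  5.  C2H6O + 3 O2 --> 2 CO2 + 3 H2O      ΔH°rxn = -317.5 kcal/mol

eq. 1 as written (C6H14 already on the product side): -47.5 kcal/mol
eq. 2 as written (HCHO already on the reactant side): -125.9 kcal/mol
eq. 3 as written (CH4 already on the reactant side): -191.8 kcal/mol
eq. 4: not needed (C12H22O11 appears nowhere else).
eq. 5 reversed (reverse to put C2H6O on the product side): +317.5 kcal/mol
ΔH°rxn = (1)·(-47.5) + (1)·(-125.9) + (1)·(-191.8) + (-1)·(-317.5) = -47.7 kcal/mol

ΔH°rxn = -47.7 kcal/mol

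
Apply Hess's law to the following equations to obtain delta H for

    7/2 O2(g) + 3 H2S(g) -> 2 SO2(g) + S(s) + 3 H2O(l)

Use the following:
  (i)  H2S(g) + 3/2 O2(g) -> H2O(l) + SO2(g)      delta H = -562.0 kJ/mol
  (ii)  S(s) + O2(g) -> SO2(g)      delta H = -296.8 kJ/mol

(i) × 3: (3)·(-562.0) = -1686.0 kJ/mol
(ii) reversed: +296.8 kJ/mol
Summing the manipulated equations, delta H = (-1686.0) + (+296.8) = -1389.2 kJ/mol

delta H = -1389.2 kJ/mol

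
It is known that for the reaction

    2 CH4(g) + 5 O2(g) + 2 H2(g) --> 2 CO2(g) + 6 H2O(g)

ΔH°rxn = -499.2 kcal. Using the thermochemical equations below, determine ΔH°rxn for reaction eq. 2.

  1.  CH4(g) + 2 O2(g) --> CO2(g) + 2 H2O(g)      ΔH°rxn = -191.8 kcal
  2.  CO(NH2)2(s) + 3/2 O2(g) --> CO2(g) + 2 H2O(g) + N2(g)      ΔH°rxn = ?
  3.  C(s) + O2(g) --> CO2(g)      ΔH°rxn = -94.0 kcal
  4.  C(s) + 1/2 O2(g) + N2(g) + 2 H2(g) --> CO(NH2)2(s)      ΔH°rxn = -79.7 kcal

ΔH°rxn = -129.9 kcal

eq. 1 × 2: (2)·(-191.8) = -383.6 kcal
eq. 2 as written: contributes x
eq. 3 reversed: +94.0 kcal
eq. 4 as written: -79.7 kcal
-499.2 = (-383.6) + (+94.0) + (-79.7) + x
x = (-499.2 − (-369.3)) / (1) = -129.9 kcal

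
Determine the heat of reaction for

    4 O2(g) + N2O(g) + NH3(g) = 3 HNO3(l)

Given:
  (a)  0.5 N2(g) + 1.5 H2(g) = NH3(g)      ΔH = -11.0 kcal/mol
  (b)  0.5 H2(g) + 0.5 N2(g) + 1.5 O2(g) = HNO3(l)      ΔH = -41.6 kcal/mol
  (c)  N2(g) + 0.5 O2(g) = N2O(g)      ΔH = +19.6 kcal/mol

ΔH = -133.4 kcal/mol

(a) reversed: +11.0 kcal/mol
(b) × 3: (3)·(-41.6) = -124.8 kcal/mol
(c) reversed: -19.6 kcal/mol
Summing the manipulated equations, ΔH = (-1)·(-11.0) + (3)·(-41.6) + (-1)·(+19.6) = -133.4 kcal/mol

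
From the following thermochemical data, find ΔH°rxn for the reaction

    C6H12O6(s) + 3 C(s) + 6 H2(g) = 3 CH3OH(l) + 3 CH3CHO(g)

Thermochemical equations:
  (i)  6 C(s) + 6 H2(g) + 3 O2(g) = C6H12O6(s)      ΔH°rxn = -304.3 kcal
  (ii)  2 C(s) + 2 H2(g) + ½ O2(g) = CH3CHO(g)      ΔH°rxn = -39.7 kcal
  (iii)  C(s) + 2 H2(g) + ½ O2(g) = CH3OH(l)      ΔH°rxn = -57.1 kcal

ΔH°rxn = 13.9 kcal

(i) reversed: +304.3 kcal
(ii) × 3: (3)·(-39.7) = -119.1 kcal
(iii) × 3: (3)·(-57.1) = -171.3 kcal
By Hess's law, ΔH°rxn = (-1)·(-304.3) + (3)·(-39.7) + (3)·(-57.1) = 13.9 kcal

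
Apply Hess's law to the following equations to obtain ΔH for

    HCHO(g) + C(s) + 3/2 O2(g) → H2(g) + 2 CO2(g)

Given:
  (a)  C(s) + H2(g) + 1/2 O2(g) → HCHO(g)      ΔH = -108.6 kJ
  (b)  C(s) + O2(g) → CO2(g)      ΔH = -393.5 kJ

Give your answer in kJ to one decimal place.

ΔH = -678.4 kJ

(a) reversed (HCHO(g) must end up as a reactant): +108.6 kJ
(b) × 2 (scale by 2 for the 2 CO2(g)): (2)·(-393.5) = -787.0 kJ
By Hess's law, ΔH = (-1)·(-108.6) + (2)·(-393.5) = -678.4 kJ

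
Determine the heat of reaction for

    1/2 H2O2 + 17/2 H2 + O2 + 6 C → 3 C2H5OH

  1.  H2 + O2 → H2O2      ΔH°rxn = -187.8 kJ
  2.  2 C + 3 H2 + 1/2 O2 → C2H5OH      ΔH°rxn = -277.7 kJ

ΔH°rxn = -739.2 kJ

eq. 1 reversed and × 1/2: (-1/2)·(-187.8) = +93.9 kJ
eq. 2 × 3: (3)·(-277.7) = -833.1 kJ
By Hess's law, ΔH°rxn = (-1/2)·(-187.8) + (3)·(-277.7) = -739.2 kJ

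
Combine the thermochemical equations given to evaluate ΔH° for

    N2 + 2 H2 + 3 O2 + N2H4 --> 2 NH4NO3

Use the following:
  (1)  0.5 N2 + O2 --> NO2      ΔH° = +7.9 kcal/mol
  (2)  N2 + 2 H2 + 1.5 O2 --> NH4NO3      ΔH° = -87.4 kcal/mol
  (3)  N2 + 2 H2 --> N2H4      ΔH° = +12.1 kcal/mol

(1): not needed.
(2) × 2: (2)·(-87.4) = -174.8 kcal/mol
(3) reversed: -12.1 kcal/mol
Combining the equations, ΔH° = (2)·(-87.4) + (-1)·(+12.1) = -186.9 kcal/mol

ΔH° = -186.9 kcal/mol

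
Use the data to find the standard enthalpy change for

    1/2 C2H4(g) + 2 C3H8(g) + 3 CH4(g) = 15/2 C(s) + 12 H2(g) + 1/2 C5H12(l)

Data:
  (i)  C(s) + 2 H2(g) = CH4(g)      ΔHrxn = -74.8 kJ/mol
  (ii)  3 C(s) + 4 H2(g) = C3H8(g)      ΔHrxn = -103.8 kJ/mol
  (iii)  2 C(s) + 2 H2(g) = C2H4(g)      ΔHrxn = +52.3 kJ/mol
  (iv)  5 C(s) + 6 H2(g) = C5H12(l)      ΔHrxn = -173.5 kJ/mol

ΔHrxn = 319.1 kJ/mol

(i) reversed and × 3 (CH4(g) must end up as a reactant; ×3 to match 3 CH4(g) in the target): (-3)·(-74.8) = +224.4 kJ/mol
(ii) reversed and × 2 (C3H8(g) must end up as a reactant; scale by 2 for the 2 C3H8(g)): (-2)·(-103.8) = +207.6 kJ/mol
(iii) reversed and × 1/2 (C2H4(g) must end up as a reactant; scale by 1/2 for the 1/2 C2H4(g)): (-1/2)·(+52.3) = -26.15 kJ/mol
(iv) × 1/2 (scale by 1/2 for the 1/2 C5H12(l)): (1/2)·(-173.5) = -86.75 kJ/mol
ΔHrxn = (-3)·(-74.8) + (-2)·(-103.8) + (-1/2)·(+52.3) + (1/2)·(-173.5) = 319.1 kJ/mol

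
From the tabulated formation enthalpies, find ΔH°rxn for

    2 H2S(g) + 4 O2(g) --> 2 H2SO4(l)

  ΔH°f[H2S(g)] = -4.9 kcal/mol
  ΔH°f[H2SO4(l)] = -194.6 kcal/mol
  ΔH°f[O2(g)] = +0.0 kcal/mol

ΔH°rxn = Σ nΔHf°(products) − Σ nΔHf°(reactants).
Products: 2·(-194.6) = -389.2
Reactants: 2·(-4.9) + 4·(+0.0) = -9.8
ΔH°rxn = (-389.2) − (-9.8) = -379.4 kcal/mol

ΔH°rxn = -379.4 kcal/mol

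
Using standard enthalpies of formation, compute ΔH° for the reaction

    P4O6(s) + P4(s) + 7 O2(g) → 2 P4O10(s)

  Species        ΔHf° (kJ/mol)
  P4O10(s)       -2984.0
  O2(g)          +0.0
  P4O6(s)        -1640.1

Products: 2·(-2984.0) = -5968.0
Reactants: 1·(-1640.1) + 1·(+0.0) + 7·(+0.0) = -1640.1
ΔH° = (-5968.0) − (-1640.1) = -4327.9 kJ/mol

ΔH° = -4327.9 kJ/mol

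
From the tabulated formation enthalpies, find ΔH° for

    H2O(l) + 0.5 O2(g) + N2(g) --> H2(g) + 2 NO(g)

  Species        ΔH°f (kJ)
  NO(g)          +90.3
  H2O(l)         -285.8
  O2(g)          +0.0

ΔH° = 466.4 kJ

Products: 1·(+0.0) + 2·(+90.3) = +180.6
Reactants: 1·(-285.8) + 1/2·(+0.0) + 1·(+0.0) = -285.8
ΔH° = (+180.6) − (-285.8) = 466.4 kJ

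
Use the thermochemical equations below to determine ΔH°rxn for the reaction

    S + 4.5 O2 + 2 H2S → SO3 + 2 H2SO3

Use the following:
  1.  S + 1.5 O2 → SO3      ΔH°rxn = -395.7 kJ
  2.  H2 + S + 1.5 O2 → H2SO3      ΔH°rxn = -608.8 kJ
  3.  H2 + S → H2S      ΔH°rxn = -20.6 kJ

eq. 1 as written (SO3 already on the product side): -395.7 kJ
eq. 2 × 2 (×2 to match 2 H2SO3 in the target): (2)·(-608.8) = -1217.6 kJ
eq. 3 reversed and × 2 (reverse to put H2S on the reactant side; ×2 to match 2 H2S in the target): (-2)·(-20.6) = +41.2 kJ
Since enthalpy is a state function, ΔH°rxn = (1)·(-395.7) + (2)·(-608.8) + (-2)·(-20.6) = -1572.1 kJ

ΔH°rxn = -1572.1 kJ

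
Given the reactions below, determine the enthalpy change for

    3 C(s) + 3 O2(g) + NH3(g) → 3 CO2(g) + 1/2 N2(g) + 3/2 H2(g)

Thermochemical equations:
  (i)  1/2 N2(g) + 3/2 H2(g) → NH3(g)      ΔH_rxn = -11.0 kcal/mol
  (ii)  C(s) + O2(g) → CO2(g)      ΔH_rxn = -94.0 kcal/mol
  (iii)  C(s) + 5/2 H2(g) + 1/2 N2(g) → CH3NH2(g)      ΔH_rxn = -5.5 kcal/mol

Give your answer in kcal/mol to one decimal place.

ΔH_rxn = -271.0 kcal/mol

(i) reversed: +11.0 kcal/mol
(ii) × 3: (3)·(-94.0) = -282.0 kcal/mol
(iii): not needed.
Combining the equations, ΔH_rxn = (-1)·(-11.0) + (3)·(-94.0) = -271.0 kcal/mol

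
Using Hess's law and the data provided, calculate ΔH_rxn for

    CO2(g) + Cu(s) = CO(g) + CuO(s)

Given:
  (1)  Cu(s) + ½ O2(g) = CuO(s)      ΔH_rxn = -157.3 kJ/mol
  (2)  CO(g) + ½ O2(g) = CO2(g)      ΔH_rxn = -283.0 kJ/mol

ΔH_rxn = 125.7 kJ/mol

(1) as written: -157.3 kJ/mol
(2) reversed: +283.0 kJ/mol
Combining the equations, ΔH_rxn = (-157.3) + (+283.0) = 125.7 kJ/mol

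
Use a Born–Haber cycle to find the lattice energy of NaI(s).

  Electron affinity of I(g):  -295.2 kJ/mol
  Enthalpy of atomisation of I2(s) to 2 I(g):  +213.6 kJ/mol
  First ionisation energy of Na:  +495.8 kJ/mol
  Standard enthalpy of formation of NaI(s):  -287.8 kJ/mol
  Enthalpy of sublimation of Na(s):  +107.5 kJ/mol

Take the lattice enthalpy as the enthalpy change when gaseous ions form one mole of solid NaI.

U = -702.7 kJ/mol

ΔHf° = 1·ΔHsub + 1·(ΣIE) + 1/2·D(I2) + 1·EA + U
-287.8 = 1·(+107.5) + 1·(+495.8) + 1/2·(+213.6) + 1·(-295.2) + U
U = -287.8 − (+414.9) = -702.7 kJ/mol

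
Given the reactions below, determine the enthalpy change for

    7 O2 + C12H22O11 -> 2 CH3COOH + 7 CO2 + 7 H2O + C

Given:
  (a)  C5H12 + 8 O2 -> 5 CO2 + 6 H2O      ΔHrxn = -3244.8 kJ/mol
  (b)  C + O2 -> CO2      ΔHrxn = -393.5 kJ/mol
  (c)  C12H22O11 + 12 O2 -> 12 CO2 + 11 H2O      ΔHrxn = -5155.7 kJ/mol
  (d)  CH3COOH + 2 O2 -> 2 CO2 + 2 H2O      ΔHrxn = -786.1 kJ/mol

(a): not needed (C5H12 appears nowhere else).
(b) reversed (reverse to put C on the product side): +393.5 kJ/mol
(c) as written (C12H22O11 already on the reactant side): -5155.7 kJ/mol
(d) reversed and × 2 (reverse to put CH3COOH on the product side; ×2 to match 2 CH3COOH in the target): (-2)·(-786.1) = +1572.2 kJ/mol
By Hess's law, ΔHrxn = (+393.5) + (-5155.7) + (+1572.2) = -3190.0 kJ/mol

ΔHrxn = -3190.0 kJ/mol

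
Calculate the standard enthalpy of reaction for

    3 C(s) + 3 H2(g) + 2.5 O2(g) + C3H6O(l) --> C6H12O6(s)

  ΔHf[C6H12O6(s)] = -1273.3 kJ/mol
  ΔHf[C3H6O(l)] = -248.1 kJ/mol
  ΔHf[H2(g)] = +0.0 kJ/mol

Products: 1·(-1273.3) = -1273.3
Reactants: 3·(+0.0) + 3·(+0.0) + 5/2·(+0.0) + 1·(-248.1) = -248.1
ΔH° = (-1273.3) − (-248.1) = -1025.2 kJ/mol

ΔH° = -1025.2 kJ/mol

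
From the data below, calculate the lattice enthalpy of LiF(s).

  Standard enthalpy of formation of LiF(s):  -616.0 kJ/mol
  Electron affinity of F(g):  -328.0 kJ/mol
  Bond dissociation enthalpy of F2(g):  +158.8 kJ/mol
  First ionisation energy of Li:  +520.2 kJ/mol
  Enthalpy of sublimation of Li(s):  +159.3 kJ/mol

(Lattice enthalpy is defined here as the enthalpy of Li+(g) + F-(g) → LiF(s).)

ΔHf° = 1·ΔHsub + 1·(ΣIE) + 1/2·D(F2) + 1·EA + U
-616.0 = 1·(+159.3) + 1·(+520.2) + 1/2·(+158.8) + 1·(-328.0) + U
U = -616.0 − (+430.9) = -1046.9 kJ/mol

U = -1046.9 kJ/mol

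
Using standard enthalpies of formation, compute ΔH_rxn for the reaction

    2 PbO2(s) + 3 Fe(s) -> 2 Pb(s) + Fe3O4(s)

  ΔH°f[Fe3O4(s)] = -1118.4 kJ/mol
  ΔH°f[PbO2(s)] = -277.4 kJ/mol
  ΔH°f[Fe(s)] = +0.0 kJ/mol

ΔH°rxn = Σ nΔHf°(products) − Σ nΔHf°(reactants).
Products: 2·(+0.0) + 1·(-1118.4) = -1118.4
Reactants: 2·(-277.4) + 3·(+0.0) = -554.8
ΔH_rxn = (-1118.4) − (-554.8) = -563.6 kJ/mol

ΔH_rxn = -563.6 kJ/mol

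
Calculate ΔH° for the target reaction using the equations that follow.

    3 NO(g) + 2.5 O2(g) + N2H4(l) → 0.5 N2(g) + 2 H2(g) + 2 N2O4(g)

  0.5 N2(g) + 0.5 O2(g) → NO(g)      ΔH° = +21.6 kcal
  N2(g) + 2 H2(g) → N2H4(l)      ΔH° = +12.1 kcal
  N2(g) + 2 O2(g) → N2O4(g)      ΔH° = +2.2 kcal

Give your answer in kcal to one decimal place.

ΔH° = -72.5 kcal

equation 1 reversed and × 3 (reverse to put NO(g) on the reactant side; scale by 3 for the 3 NO(g)): (-3)·(+21.6) = -64.8 kcal
equation 2 reversed (N2H4(l) must end up as a reactant): -12.1 kcal
equation 3 × 2 (scale by 2 for the 2 N2O4(g)): (2)·(+2.2) = +4.4 kcal
ΔH° = (-64.8) + (-12.1) + (+4.4) = -72.5 kcal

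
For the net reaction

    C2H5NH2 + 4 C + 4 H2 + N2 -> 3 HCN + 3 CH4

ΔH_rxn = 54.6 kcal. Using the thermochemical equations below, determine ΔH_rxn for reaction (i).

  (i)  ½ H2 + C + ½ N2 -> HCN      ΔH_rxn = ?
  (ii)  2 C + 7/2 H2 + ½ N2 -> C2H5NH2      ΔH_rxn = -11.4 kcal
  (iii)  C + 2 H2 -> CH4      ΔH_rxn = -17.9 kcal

ΔH_rxn = 32.3 kcal

(i) × 3: contributes 3·x
(ii) reversed: +11.4 kcal
(iii) × 3: (3)·(-17.9) = -53.7 kcal
+54.6 = (+11.4) + (-53.7) + 3·x
x = (+54.6 − (-42.3)) / (3) = 32.3 kcal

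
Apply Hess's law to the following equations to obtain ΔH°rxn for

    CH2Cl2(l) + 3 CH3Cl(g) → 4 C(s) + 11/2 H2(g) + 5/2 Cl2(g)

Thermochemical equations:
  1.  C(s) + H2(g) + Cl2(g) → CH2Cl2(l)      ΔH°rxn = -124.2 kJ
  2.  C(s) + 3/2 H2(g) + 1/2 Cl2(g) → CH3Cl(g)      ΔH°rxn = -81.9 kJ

ΔH°rxn = 369.9 kJ

eq. 1 reversed: +124.2 kJ
eq. 2 reversed and × 3: (-3)·(-81.9) = +245.7 kJ
By Hess's law, ΔH°rxn = (-1)·(-124.2) + (-3)·(-81.9) = 369.9 kJ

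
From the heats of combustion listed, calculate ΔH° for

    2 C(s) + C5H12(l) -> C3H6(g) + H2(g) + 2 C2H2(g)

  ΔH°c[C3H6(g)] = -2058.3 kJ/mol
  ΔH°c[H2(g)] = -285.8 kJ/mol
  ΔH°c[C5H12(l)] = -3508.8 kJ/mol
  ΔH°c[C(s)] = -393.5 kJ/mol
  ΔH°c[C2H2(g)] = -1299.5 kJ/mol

ΔH° = 647.3 kJ/mol

Using ΔH = Σ nΔHc°(reactants) − Σ nΔHc°(products):
= [2·(-393.5) + 1·(-3508.8)] − [1·(-2058.3) + 1·(-285.8) + 2·(-1299.5)]
= 647.3 kJ/mol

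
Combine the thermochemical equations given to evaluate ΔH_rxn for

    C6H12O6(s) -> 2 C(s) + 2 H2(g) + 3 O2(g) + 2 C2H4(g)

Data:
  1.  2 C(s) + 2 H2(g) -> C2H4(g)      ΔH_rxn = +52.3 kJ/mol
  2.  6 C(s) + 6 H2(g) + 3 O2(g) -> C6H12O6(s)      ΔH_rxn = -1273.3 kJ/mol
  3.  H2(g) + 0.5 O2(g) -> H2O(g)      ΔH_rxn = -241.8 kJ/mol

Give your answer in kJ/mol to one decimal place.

eq. 1 × 2: (2)·(+52.3) = +104.6 kJ/mol
eq. 2 reversed: +1273.3 kJ/mol
eq. 3: not needed.
By Hess's law, ΔH_rxn = (2)·(+52.3) + (-1)·(-1273.3) = 1377.9 kJ/mol

ΔH_rxn = 1377.9 kJ/mol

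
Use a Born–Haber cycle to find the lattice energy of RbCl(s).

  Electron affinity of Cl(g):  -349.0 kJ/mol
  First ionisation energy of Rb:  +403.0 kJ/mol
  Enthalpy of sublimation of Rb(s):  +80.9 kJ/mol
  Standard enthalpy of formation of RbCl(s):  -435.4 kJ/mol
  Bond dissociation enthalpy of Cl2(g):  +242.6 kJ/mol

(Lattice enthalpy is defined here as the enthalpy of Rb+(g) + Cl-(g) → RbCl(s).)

ΔHf° = 1·ΔHsub + 1·(ΣIE) + 1/2·D(Cl2) + 1·EA + U
-435.4 = 1·(+80.9) + 1·(+403.0) + 1/2·(+242.6) + 1·(-349.0) + U
U = -435.4 − (+256.2) = -691.6 kJ/mol

U = -691.6 kJ/mol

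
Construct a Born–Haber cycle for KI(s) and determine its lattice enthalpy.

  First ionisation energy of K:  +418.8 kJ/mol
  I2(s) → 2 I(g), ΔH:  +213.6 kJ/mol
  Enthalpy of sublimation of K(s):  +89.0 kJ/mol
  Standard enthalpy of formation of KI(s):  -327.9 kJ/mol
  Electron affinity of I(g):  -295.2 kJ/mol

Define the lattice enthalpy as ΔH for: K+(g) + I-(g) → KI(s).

ΔHf° = 1·ΔHsub + 1·(ΣIE) + 1/2·D(I2) + 1·EA + U
-327.9 = 1·(+89.0) + 1·(+418.8) + 1/2·(+213.6) + 1·(-295.2) + U
U = -327.9 − (+319.4) = -647.3 kJ/mol

U = -647.3 kJ/mol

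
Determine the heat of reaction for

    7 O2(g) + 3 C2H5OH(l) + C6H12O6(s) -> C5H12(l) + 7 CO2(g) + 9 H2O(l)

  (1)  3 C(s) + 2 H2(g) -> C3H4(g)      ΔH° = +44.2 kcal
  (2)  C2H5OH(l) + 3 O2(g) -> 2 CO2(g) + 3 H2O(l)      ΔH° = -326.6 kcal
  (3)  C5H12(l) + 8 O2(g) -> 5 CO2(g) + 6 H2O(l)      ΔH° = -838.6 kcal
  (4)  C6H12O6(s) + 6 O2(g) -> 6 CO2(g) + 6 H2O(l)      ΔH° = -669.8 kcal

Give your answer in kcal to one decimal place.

ΔH° = -811.0 kcal

(1): not needed.
(2) × 3: (3)·(-326.6) = -979.8 kcal
(3) reversed: +838.6 kcal
(4) as written: -669.8 kcal
ΔH° = (3)·(-326.6) + (-1)·(-838.6) + (1)·(-669.8) = -811.0 kcal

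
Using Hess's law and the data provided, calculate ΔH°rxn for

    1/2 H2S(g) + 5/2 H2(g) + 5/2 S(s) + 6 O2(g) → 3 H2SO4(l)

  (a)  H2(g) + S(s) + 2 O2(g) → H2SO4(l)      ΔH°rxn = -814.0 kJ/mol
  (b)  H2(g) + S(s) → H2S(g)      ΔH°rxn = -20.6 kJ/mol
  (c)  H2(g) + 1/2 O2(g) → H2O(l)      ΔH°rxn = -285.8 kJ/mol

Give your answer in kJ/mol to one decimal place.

ΔH°rxn = -2431.7 kJ/mol

(a) × 3: (3)·(-814.0) = -2442.0 kJ/mol
(b) reversed and × 1/2: (-1/2)·(-20.6) = +10.3 kJ/mol
(c): not needed.
Summing the manipulated equations, ΔH°rxn = (-2442.0) + (+10.3) = -2431.7 kJ/mol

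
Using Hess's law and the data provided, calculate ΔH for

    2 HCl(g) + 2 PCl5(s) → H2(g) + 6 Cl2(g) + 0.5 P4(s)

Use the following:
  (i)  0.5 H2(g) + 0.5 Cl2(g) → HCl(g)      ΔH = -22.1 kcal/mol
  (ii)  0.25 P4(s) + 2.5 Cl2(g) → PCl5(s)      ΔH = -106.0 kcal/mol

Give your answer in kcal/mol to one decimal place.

ΔH = 256.2 kcal/mol

(i) reversed and × 2 (HCl(g) must end up as a reactant; scale by 2 for the 2 HCl(g)): (-2)·(-22.1) = +44.2 kcal/mol
(ii) reversed and × 2 (reverse to put PCl5(s) on the reactant side; ×2 to match 2 PCl5(s) in the target): (-2)·(-106.0) = +212.0 kcal/mol
ΔH = (+44.2) + (+212.0) = 256.2 kcal/mol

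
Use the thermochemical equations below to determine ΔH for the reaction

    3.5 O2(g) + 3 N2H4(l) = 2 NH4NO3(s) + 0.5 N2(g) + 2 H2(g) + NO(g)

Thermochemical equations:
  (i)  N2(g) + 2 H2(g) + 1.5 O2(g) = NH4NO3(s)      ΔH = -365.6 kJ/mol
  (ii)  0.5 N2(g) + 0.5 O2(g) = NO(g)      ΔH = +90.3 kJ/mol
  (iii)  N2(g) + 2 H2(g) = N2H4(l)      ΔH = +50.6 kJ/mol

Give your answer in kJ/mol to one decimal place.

ΔH = -792.7 kJ/mol

(i) × 2: (2)·(-365.6) = -731.2 kJ/mol
(ii) as written: +90.3 kJ/mol
(iii) reversed and × 3: (-3)·(+50.6) = -151.8 kJ/mol
By Hess's law, ΔH = (-731.2) + (+90.3) + (-151.8) = -792.7 kJ/mol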